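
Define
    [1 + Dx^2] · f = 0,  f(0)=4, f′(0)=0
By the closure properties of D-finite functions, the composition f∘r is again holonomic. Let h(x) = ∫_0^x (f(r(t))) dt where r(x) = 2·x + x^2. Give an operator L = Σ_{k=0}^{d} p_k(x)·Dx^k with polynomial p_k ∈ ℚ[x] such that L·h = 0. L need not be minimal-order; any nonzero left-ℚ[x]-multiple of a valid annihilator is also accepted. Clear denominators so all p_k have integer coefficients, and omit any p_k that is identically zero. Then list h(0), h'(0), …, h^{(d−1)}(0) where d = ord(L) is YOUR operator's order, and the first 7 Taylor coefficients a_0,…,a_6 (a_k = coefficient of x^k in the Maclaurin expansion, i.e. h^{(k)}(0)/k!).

f: a_k = 4, 0, -2, 0, 1/6, 0, -1/180, …
Substitute x→r, Dx→(1/r')Dx; clear ⇒ L₀.
h=∫h₀ ⇒ L = L₀·Dx.
L = (4 + 12·x + 12·x^2 + 4·x^3)·Dx - Dx^2 + (1 + x)·Dx^3  (order 3).
h: a_k = 0, 4, 0, -8/3, -2, 2/15, 8/9, …
ICs: h(0) = 0, h′(0) = 4, h′′(0) = 0.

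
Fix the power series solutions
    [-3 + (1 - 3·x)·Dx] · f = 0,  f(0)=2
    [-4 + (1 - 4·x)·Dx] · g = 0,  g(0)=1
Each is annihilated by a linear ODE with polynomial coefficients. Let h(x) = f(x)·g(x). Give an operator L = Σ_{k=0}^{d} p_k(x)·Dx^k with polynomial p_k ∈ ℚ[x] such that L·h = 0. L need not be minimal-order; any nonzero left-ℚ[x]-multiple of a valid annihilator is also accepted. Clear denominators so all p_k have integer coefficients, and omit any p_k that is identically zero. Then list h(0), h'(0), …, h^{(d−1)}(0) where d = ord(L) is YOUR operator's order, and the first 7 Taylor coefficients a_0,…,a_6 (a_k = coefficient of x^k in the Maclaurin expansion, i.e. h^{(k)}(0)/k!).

f: a_k = 2, 6, 18, 54, 162, 486, 1458, …
g: a_k = 1, 4, 16, 64, 256, 1024, 4096, …
Product ⇒ symmetric product L₀, ord ≤ 1.
L = (-7 + 24·x) + (1 - 7·x + 12·x^2)·Dx  (order 1).
h: a_k = 2, 14, 74, 350, 1562, 6734, 28394, …
ICs: h(0) = 2.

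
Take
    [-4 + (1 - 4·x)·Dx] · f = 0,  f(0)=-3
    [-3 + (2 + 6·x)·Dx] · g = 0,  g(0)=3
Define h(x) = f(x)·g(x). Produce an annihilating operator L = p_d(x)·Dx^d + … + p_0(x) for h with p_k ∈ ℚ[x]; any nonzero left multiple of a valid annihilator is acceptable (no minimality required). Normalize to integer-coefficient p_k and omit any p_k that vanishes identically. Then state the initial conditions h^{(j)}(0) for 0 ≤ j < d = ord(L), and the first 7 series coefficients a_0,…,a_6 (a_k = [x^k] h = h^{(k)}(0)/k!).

L = (11 + 12·x) + (-2 + 2·x + 24·x^2)·Dx  (order 1).
h: a_k = -9, -99/2, -1503/8, -12267/16, -388899/128, -3126501/256, -49886235/1024, …
ICs: h(0) = -9.

f: a_k = -3, -12, -48, -192, -768, -3072, -12288, …
g: a_k = 3, 9/2, -27/8, 81/16, -1215/128, 5103/256, -45927/1024, …
L₀ := L_f ⊗_s L_g (sym. prod.), ord ≤ 1.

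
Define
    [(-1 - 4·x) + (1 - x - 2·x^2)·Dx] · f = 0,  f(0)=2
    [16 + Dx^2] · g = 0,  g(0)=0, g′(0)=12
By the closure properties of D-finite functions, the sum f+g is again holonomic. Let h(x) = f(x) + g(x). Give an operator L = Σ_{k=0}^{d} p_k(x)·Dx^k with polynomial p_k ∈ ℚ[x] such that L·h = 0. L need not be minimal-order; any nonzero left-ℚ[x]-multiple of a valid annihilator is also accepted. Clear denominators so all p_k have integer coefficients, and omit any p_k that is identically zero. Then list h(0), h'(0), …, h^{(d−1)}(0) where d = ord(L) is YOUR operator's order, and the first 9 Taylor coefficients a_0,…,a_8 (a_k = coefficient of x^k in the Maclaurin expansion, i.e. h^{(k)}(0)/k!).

L = (368 + 1408·x - 256·x^2 + 512·x^3 + 2560·x^4 + 2048·x^5) + (-176 + 336·x + 384·x^2 - 1024·x^3 - 384·x^4 + 1536·x^5 + 1024·x^6)·Dx + (23 + 88·x - 16·x^2 + 32·x^3 + 160·x^4 + 128·x^5)·Dx^2 + (-11 + 21·x + 24·x^2 - 64·x^3 - 24·x^4 + 96·x^5 + 64·x^6)·Dx^3  (order 3).
h: a_k = 2, 14, 6, -22, 22, 338/5, 86, 16826/105, 342, …
ICs: h(0) = 2, h′(0) = 14, h′′(0) = 12.

f: a_k = 2, 2, 6, 10, 22, 42, 86, 170, 342, …
g: a_k = 0, 12, 0, -32, 0, 128/5, 0, -1024/105, 0, …
L₀ := lclm(L_f,L_g); ord L₀ ≤ 1+2.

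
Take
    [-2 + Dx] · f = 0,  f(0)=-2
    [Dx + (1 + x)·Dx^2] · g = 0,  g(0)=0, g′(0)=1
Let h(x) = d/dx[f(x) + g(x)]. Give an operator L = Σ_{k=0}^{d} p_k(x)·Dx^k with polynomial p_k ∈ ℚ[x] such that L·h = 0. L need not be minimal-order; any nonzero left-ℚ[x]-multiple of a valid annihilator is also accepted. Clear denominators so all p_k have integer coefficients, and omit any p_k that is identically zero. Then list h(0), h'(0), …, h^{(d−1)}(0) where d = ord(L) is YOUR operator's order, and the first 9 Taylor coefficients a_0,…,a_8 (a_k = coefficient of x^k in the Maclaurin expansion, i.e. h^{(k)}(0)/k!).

f: a_k = -2, -4, -4, -8/3, -4/3, -8/15, -8/45, -16/315, -4/315, …
g: a_k = 0, 1, -1/2, 1/3, -1/4, 1/5, -1/6, 1/7, -1/8, …
f+g: L₀ = lclm(L_f,L_g), ord ≤ 1+2.
h₀' ⇒ L via d/dx closure of L₀.
L = (-8 - 4·x) + (-2 - 8·x - 4·x^2)·Dx + (3 + 5·x + 2·x^2)·Dx^2  (order 2).
h: a_k = -3, -9, -7, -19/3, -5/3, -31/15, 29/45, -347/315, 307/315, …
ICs: h(0) = -3, h′(0) = -9.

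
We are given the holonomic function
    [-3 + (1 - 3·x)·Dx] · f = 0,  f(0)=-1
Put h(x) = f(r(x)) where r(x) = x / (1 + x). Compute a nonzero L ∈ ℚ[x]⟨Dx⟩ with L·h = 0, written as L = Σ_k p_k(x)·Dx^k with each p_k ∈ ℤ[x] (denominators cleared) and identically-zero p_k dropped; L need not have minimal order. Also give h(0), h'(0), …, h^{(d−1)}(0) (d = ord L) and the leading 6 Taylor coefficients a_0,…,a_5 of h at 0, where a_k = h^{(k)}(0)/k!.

L = 3 + (-1 + x + 2·x^2)·Dx  (order 1).
h: a_k = -1, -3, -6, -12, -24, -48, …
ICs: h(0) = -1.

f: a_k = -1, -3, -9, -27, -81, -243, …
Substitute x→r, Dx→(1/r')Dx; clear ⇒ L₀.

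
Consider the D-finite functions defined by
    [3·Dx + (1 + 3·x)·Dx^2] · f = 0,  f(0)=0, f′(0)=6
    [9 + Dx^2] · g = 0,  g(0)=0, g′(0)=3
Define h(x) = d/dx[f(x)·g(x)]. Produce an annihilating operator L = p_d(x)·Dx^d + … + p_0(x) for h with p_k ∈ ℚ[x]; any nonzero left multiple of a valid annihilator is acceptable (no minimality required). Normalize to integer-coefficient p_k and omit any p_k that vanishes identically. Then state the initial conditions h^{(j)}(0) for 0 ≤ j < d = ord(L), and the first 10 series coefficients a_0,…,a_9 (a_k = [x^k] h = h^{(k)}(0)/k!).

f: a_k = 0, 6, -9, 18, -81/2, 486/5, -243, 4374/7, -6561/4, 4374, …
g: a_k = 0, 3, 0, -9/2, 0, 81/40, 0, -243/560, 0, 243/4480, …
L₀ := L_f ⊗_s L_g (sym. prod.), ord ≤ 4.
Derive L from L₀ (diff closure).
L = (-675 - 3564·x - 10206·x^2 + 8748·x^3 + 94041·x^4 + 157464·x^5 + 78732·x^6) + (-216 - 864·x + 1620·x^2 + 14580·x^3 + 29160·x^4 + 17496·x^5)·Dx + (-84 - 396·x - 378·x^2 + 5832·x^3 + 23814·x^4 + 34992·x^5 + 17496·x^6)·Dx^2 + (-24 - 96·x + 180·x^2 + 1620·x^3 + 3240·x^4 + 1944·x^5)·Dx^3 + (-1 + 84·x^2 + 540·x^3 + 1485·x^4 + 1944·x^5 + 972·x^6)·Dx^4  (order 4).
h: a_k = 0, 36, -81, 108, -405, 2673/2, -158193/40, 82377/7, -492075/14, 117594261/1120, …
ICs: h(0) = 0, h′(0) = 36, h′′(0) = -162, h′′′(0) = 648.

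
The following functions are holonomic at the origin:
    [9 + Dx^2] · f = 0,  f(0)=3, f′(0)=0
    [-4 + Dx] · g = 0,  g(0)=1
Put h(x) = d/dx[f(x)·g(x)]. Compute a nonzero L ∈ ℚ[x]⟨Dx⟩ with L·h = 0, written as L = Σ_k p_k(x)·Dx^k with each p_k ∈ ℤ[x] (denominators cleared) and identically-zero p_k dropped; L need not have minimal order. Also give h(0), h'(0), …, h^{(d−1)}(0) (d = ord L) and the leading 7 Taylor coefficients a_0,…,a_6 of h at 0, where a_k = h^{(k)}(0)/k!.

f: a_k = 3, 0, -27/2, 0, 81/8, 0, -243/80, …
g: a_k = 1, 4, 8, 32/3, 32/3, 128/15, 256/45, …
h₀=f·g: eliminate ⇒ L₀, order ≤ 2·1.
h=h₀': d/dx-closure on L₀ ⇒ L.
L = 25 - 8·Dx + Dx^2  (order 2).
h: a_k = 12, 21, -66, -527/2, -779/2, -11753/40, -4031/60, …
ICs: h(0) = 12, h′(0) = 21.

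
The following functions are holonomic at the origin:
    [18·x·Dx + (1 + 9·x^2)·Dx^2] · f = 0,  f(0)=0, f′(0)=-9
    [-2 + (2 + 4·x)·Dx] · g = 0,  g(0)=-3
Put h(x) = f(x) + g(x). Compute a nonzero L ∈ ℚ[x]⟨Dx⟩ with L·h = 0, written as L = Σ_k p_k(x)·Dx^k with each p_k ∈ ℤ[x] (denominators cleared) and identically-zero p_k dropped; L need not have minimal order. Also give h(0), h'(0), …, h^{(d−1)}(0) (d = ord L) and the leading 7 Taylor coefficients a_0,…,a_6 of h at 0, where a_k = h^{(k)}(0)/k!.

f: a_k = 0, -9, 0, 27, 0, -729/5, 0, …
g: a_k = -3, -3, 3/2, -3/2, 15/8, -21/8, 63/16, …
f+g: L₀ = lclm(L_f,L_g), ord ≤ 2+1.
L = (-36 - 180·x + 972·x^2 + 972·x^3)·Dx + (-42 - 144·x + 720·x^2 + 3888·x^3 + 3402·x^4)·Dx^2 + (-2 + 32·x + 108·x^2 + 396·x^3 + 1134·x^4 + 972·x^5)·Dx^3  (order 3).
h: a_k = -3, -12, 3/2, 51/2, 15/8, -5937/40, 63/16, …
ICs: h(0) = -3, h′(0) = -12, h′′(0) = 3.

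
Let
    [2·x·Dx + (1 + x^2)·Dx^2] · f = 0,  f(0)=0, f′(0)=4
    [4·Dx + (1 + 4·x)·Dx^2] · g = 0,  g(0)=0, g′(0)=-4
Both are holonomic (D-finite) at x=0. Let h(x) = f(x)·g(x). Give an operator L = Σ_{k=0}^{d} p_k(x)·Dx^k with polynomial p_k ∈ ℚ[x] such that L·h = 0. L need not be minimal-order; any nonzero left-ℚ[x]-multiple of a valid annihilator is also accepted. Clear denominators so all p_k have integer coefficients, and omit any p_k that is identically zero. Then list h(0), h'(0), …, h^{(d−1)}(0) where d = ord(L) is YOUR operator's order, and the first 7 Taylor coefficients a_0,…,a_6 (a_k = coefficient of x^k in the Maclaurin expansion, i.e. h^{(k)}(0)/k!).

f: a_k = 0, 4, 0, -4/3, 0, 4/5, 0, …
g: a_k = 0, -4, 8, -64/3, 64, -1024/5, 2048/3, …
Product ⇒ symmetric product L₀, ord ≤ 4.
L = (144 + 896·x + 560·x^2 + 2304·x^3 + 1920·x^4 + 3328·x^5 + 256·x^7)·Dx + (132 + 304·x + 2252·x^2 + 4144·x^3 + 8896·x^4 + 5952·x^5 + 8960·x^6 + 192·x^7 + 896·x^8)·Dx^2 + (72 + 376·x + 912·x^2 + 2808·x^3 + 3720·x^4 + 6288·x^5 + 3072·x^6 + 4368·x^7 + 192·x^8 + 512·x^9)·Dx^3 + (5 + 48·x + 178·x^2 + 416·x^3 + 729·x^4 + 720·x^5 + 1008·x^6 + 384·x^7 + 516·x^8 + 32·x^9 + 64·x^10)·Dx^4  (order 4).
h: a_k = 0, 0, -16, 32, -80, 736/3, -35728/45, …
ICs: h(0) = 0, h′(0) = 0, h′′(0) = -32, h′′′(0) = 192.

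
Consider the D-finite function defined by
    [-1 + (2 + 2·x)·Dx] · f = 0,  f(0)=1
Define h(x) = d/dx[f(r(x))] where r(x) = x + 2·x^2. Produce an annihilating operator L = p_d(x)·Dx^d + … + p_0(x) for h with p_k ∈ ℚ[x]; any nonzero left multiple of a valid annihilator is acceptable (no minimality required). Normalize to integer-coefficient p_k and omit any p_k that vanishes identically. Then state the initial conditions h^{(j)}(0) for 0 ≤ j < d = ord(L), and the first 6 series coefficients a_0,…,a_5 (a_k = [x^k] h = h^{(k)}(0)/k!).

L = 7 + (-2 - 10·x - 12·x^2 - 16·x^3)·Dx  (order 1).
h: a_k = 1/2, 7/4, -21/16, -21/32, 595/256, -567/512, …
ICs: h(0) = 1/2.

f: a_k = 1, 1/2, -1/8, 1/16, -5/128, 7/256, …
Change of var in L_f (x↦r) gives L₀.
h₀' ⇒ L via d/dx closure of L₀.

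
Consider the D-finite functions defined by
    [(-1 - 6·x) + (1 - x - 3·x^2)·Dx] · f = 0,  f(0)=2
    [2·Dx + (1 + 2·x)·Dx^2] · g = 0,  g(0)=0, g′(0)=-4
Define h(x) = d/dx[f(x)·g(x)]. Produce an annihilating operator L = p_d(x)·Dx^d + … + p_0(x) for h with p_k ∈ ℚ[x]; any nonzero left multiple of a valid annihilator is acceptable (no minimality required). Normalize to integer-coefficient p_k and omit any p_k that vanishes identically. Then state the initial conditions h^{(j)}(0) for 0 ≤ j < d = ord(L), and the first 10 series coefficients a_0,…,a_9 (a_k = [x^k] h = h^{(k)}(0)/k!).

L = (26 + 108·x + 162·x^2) + (2 + 28·x + 117·x^2 + 126·x^3)·Dx + (-1 - 4·x + 2·x^2 + 21·x^3 + 18·x^4)·Dx^2  (order 2).
h: a_k = -8, 0, -104, -224/3, -2224/3, -4848/5, -23784/5, -290176/35, -1040296/35, -540176/9, …
ICs: h(0) = -8, h′(0) = 0.

f: a_k = 2, 2, 8, 14, 38, 80, 194, 434, 1016, 2318, …
g: a_k = 0, -4, 4, -16/3, 8, -64/5, 64/3, -256/7, 64, -1024/9, …
h₀=f·g: eliminate ⇒ L₀, order ≤ 1·2.
h=h₀': d/dx-closure on L₀ ⇒ L.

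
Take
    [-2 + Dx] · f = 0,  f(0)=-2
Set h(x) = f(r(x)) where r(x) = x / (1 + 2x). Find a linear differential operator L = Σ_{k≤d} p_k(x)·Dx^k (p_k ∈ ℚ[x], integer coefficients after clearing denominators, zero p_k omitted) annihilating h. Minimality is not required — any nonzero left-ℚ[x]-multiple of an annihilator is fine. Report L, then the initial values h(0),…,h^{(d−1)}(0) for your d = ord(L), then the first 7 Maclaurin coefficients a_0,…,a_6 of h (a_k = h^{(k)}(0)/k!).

f: a_k = -2, -4, -4, -8/3, -4/3, -8/15, -8/45, …
L₀ from L_f via x↦r, Dx↦r'^{-1}Dx.
L = -2 + (1 + 4·x + 4·x^2)·Dx  (order 1).
h: a_k = -2, -4, 4, -8/3, -4/3, 152/15, -1208/45, …
ICs: h(0) = -2.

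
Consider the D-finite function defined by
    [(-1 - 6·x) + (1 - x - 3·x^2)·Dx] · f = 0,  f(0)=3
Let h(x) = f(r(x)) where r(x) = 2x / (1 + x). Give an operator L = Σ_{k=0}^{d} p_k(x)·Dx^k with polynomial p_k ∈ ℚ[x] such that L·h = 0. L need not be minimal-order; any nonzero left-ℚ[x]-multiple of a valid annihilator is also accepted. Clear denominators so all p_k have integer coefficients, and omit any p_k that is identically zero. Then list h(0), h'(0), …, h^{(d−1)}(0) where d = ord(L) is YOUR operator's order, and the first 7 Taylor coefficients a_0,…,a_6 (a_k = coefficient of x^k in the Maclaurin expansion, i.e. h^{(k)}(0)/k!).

L = (2 + 26·x) + (-1 - x + 13·x^2 + 13·x^3)·Dx  (order 1).
h: a_k = 3, 6, 42, 78, 546, 1014, 7098, …
ICs: h(0) = 3.

f: a_k = 3, 3, 12, 21, 57, 120, 291, …
f∘r: x↦r, Dx↦Dx/r' in L_f ⇒ L₀.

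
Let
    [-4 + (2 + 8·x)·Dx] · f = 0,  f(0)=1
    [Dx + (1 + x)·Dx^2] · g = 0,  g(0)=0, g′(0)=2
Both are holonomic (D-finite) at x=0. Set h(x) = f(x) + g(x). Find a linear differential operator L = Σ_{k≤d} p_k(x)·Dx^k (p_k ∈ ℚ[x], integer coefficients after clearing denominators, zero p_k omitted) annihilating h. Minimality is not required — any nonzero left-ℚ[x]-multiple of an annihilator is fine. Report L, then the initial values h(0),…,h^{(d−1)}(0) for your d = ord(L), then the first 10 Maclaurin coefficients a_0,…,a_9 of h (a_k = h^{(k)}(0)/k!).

L = (-8 + 4·x)·Dx + (-10 - 8·x + 20·x^2)·Dx^2 + (-1 - 3·x + 6·x^2 + 8·x^3)·Dx^3  (order 3).
h: a_k = 1, 4, -3, 14/3, -21/2, 142/5, -253/3, 1850/7, -3433/4, 25742/9, …
ICs: h(0) = 1, h′(0) = 4, h′′(0) = -6.

f: a_k = 1, 2, -2, 4, -10, 28, -84, 264, -858, 2860, …
g: a_k = 0, 2, -1, 2/3, -1/2, 2/5, -1/3, 2/7, -1/4, 2/9, …
Weyl lclm of L_f,L_g ⇒ L₀ (ord ≤ 3).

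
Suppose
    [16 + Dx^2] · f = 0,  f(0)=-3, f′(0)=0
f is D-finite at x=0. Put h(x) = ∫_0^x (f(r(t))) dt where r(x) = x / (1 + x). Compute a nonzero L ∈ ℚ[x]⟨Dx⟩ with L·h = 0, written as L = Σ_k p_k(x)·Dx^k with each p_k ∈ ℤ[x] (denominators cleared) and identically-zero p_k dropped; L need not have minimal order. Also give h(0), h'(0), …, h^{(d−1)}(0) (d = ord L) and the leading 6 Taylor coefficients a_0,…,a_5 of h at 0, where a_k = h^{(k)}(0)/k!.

f: a_k = -3, 0, 24, 0, -32, 0, …
h₀=f(r): pull back L_f along r ⇒ L₀.
Integrate: L := L₀·Dx.
L = 16·Dx + (2 + 6·x + 6·x^2 + 2·x^3)·Dx^2 + (1 + 4·x + 6·x^2 + 4·x^3 + x^4)·Dx^3  (order 3).
h: a_k = 0, -3, 0, 8, -12, 8, …
ICs: h(0) = 0, h′(0) = -3, h′′(0) = 0.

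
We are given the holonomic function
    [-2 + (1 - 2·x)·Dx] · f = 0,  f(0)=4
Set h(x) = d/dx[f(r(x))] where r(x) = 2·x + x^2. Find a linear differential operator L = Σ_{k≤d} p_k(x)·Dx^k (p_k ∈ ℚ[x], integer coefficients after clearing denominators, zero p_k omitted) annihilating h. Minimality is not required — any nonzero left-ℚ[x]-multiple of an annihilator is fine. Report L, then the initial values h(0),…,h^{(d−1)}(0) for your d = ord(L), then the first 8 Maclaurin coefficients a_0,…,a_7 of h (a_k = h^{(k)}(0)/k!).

L = (9 + 12·x + 6·x^2) + (-1 + 3·x + 6·x^2 + 2·x^3)·Dx  (order 1).
h: a_k = 16, 144, 960, 5696, 31680, 169152, 878080, 4465152, …
ICs: h(0) = 16.

f: a_k = 4, 8, 16, 32, 64, 128, 256, 512, …
Substitute x→r, Dx→(1/r')Dx; clear ⇒ L₀.
Derive L from L₀ (diff closure).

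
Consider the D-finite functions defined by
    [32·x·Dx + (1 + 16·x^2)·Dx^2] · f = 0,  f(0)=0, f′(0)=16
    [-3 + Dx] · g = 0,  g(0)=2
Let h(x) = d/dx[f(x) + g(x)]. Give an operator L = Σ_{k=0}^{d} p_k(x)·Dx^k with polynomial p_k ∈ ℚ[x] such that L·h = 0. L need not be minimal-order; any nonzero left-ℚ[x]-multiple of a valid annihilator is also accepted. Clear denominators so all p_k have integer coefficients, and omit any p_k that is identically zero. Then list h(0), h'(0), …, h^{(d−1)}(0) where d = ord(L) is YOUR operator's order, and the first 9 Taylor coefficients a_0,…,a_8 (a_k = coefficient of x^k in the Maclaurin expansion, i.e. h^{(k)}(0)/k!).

f: a_k = 0, 16, 0, -256/3, 0, 4096/5, 0, -65536/7, 0, …
g: a_k = 2, 6, 9, 9, 27/4, 81/20, 81/40, 243/280, 729/2240, …
L₀ := lclm(L_f,L_g); ord L₀ ≤ 2+1.
h₀' ⇒ L via d/dx closure of L₀.
L = (96 - 288·x - 4608·x^2 - 4608·x^3) + (-41 + 1248·x^2 - 2304·x^4)·Dx + (3 + 32·x + 96·x^2 + 512·x^3 + 768·x^4)·Dx^2  (order 2).
h: a_k = 22, 18, -229, 27, 16465/4, 243/20, -2621197/40, 729/280, 2348812427/2240, …
ICs: h(0) = 22, h′(0) = 18.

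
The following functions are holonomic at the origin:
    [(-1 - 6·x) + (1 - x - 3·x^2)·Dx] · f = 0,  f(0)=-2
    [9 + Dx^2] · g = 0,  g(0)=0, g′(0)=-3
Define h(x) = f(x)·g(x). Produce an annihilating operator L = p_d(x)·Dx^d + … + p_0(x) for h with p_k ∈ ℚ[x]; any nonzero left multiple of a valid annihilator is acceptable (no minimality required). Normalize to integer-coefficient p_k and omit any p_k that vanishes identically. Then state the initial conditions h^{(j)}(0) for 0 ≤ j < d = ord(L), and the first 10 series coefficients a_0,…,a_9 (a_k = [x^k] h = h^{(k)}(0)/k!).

f: a_k = -2, -2, -8, -14, -38, -80, -194, -434, -1016, -2318, …
g: a_k = 0, -3, 0, 9/2, 0, -81/40, 0, 243/560, 0, -243/4480, …
L₀ := L_f ⊗_s L_g (sym. prod.), ord ≤ 2.
L = (-3 + 9·x + 27·x^2) + (2 + 12·x)·Dx + (-1 + x + 3·x^2)·Dx^2  (order 2).
h: a_k = 0, 6, 6, 15, 33, 1641/20, 3621/20, 119373/280, 54291/56, 1007367/448, …
ICs: h(0) = 0, h′(0) = 6.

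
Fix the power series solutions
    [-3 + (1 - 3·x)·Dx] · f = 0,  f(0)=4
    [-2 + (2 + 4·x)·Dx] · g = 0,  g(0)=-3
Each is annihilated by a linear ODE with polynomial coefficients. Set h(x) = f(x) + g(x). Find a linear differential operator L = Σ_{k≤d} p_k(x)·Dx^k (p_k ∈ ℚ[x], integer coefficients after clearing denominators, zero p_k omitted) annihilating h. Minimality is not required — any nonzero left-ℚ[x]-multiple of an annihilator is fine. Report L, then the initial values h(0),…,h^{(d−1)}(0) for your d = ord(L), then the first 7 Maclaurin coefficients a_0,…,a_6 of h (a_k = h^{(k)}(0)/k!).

f: a_k = 4, 12, 36, 108, 324, 972, 2916, …
g: a_k = -3, -3, 3/2, -3/2, 15/8, -21/8, 63/16, …
h₀=f+g: left-lcm gives L₀, ord ≤ 2.
L = (-42 - 54·x) + (38 + 132·x + 162·x^2)·Dx + (-4 - 14·x + 42·x^2 + 108·x^3)·Dx^2  (order 2).
h: a_k = 1, 9, 75/2, 213/2, 2607/8, 7755/8, 46719/16, …
ICs: h(0) = 1, h′(0) = 9.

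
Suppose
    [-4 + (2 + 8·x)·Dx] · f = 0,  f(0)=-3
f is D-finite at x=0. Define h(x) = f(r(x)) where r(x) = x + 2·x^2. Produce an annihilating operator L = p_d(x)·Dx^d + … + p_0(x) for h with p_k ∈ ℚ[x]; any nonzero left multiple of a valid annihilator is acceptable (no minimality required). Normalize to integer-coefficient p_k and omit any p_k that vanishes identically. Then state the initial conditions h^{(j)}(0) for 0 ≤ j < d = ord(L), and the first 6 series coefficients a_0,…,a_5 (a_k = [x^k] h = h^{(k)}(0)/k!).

f: a_k = -3, -6, 6, -12, 30, -84, …
Change of var in L_f (x↦r) gives L₀.
L = (-2 - 8·x) + (1 + 4·x + 8·x^2)·Dx  (order 1).
h: a_k = -3, -6, -6, 12, -18, 12, …
ICs: h(0) = -3.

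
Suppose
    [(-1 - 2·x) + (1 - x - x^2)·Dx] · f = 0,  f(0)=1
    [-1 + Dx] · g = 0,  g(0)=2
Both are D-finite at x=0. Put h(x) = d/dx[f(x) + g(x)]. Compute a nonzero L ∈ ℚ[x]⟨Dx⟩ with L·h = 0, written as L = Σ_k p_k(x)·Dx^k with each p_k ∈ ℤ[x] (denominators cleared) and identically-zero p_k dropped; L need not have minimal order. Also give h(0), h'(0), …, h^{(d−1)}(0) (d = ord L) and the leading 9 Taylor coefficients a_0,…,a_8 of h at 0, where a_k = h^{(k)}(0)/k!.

L = (14 + 46·x + 40·x^2 + 36·x^3 + 6·x^4) + (-17 - 48·x - 41·x^2 - 24·x^3 + 5·x^4 + 2·x^5)·Dx + (3 + 2·x + x^2 - 12·x^3 - 11·x^4 - 2·x^5)·Dx^2  (order 2).
h: a_k = 3, 6, 10, 61/3, 481/12, 4681/60, 52921/360, 685441/2520, 9979201/20160, …
ICs: h(0) = 3, h′(0) = 6.

f: a_k = 1, 1, 2, 3, 5, 8, 13, 21, 34, …
g: a_k = 2, 2, 1, 1/3, 1/12, 1/60, 1/360, 1/2520, 1/20160, …
f+g: L₀ = lclm(L_f,L_g), ord ≤ 1+1.
Derive L from L₀ (diff closure).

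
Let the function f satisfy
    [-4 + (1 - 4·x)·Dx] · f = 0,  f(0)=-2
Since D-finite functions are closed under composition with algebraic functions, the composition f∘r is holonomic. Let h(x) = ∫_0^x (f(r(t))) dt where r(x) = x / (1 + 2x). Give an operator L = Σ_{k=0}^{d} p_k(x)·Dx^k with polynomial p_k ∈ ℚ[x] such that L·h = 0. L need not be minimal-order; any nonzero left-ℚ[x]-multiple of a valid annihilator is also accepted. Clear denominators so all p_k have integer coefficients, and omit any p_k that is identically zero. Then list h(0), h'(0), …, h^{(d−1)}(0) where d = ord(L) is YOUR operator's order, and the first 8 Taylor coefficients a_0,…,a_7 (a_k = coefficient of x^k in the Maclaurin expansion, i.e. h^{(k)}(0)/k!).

L = 4·Dx + (-1 + 4·x^2)·Dx^2  (order 2).
h: a_k = 0, -2, -4, -16/3, -8, -64/5, -64/3, -256/7, …
ICs: h(0) = 0, h′(0) = -2.

f: a_k = -2, -8, -32, -128, -512, -2048, -8192, -32768, …
f∘r: x↦r, Dx↦Dx/r' in L_f ⇒ L₀.
∫: right-multiply L₀ by Dx.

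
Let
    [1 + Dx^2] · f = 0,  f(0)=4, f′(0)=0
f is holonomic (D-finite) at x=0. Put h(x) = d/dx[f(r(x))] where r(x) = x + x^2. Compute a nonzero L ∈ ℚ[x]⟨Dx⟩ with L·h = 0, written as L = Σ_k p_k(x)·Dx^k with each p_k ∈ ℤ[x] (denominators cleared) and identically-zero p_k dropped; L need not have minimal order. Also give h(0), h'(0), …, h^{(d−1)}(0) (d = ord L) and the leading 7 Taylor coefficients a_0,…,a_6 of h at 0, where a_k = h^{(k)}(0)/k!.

L = (13 + 8·x + 24·x^2 + 32·x^3 + 16·x^4) + (-6 - 12·x)·Dx + (1 + 4·x + 4·x^2)·Dx^2  (order 2).
h: a_k = 0, -4, -12, -22/3, 10/3, 179/30, 133/30, …
ICs: h(0) = 0, h′(0) = -4.

f: a_k = 4, 0, -2, 0, 1/6, 0, -1/180, …
f∘r: x↦r, Dx↦Dx/r' in L_f ⇒ L₀.
Derive L from L₀ (diff closure).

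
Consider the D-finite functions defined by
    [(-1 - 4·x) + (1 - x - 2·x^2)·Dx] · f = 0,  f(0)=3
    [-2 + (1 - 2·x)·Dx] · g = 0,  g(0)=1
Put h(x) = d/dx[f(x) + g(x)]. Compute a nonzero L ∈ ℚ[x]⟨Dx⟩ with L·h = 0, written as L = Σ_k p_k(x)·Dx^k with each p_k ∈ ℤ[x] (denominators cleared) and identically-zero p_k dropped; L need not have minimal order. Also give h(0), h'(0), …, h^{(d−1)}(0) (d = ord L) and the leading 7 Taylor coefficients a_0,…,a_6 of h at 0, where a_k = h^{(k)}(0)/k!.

f: a_k = 3, 3, 9, 15, 33, 63, 129, …
g: a_k = 1, 2, 4, 8, 16, 32, 64, …
Sum ⇒ L₀ = lclm(L_f,L_g) in ℚ(x)⟨Dx⟩.
Differentiate: ansatz ord ≤ ord L₀ ⇒ L.
L = 12 + (3 + 12·x)·Dx + (-1 + x + 2·x^2)·Dx^2  (order 2).
h: a_k = 5, 26, 69, 196, 475, 1158, 2681, …
ICs: h(0) = 5, h′(0) = 26.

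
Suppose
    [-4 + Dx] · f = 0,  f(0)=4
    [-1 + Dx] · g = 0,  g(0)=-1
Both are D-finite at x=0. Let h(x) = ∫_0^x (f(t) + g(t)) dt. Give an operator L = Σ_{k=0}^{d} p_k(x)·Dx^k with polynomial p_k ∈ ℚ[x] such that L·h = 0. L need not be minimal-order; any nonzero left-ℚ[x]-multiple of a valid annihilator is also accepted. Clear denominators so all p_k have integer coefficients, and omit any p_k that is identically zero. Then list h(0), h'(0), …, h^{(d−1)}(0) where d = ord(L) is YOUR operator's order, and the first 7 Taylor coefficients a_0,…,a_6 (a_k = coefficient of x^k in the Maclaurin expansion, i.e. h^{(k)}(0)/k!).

L = 4·Dx - 5·Dx^2 + Dx^3  (order 3).
h: a_k = 0, 3, 15/2, 21/2, 85/8, 341/40, 91/16, …
ICs: h(0) = 0, h′(0) = 3, h′′(0) = 15.

f: a_k = 4, 16, 32, 128/3, 128/3, 512/15, 1024/45, …
g: a_k = -1, -1, -1/2, -1/6, -1/24, -1/120, -1/720, …
Sum ⇒ L₀ = lclm(L_f,L_g) in ℚ(x)⟨Dx⟩.
∫: right-multiply L₀ by Dx.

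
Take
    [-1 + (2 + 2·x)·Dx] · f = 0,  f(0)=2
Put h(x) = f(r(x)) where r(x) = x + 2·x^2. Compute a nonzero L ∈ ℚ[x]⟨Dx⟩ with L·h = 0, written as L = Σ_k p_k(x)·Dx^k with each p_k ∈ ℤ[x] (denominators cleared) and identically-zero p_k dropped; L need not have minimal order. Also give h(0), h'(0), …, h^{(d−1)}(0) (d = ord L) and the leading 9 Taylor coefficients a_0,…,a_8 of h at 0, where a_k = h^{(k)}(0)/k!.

f: a_k = 2, 1, -1/4, 1/8, -5/64, 7/128, -21/512, 33/1024, -429/16384, …
f∘r: x↦r, Dx↦Dx/r' in L_f ⇒ L₀.
L = (-1 - 4·x) + (2 + 2·x + 4·x^2)·Dx  (order 1).
h: a_k = 2, 1, 7/4, -7/8, -21/64, 119/128, -189/512, -791/1024, 17843/16384, …
ICs: h(0) = 2.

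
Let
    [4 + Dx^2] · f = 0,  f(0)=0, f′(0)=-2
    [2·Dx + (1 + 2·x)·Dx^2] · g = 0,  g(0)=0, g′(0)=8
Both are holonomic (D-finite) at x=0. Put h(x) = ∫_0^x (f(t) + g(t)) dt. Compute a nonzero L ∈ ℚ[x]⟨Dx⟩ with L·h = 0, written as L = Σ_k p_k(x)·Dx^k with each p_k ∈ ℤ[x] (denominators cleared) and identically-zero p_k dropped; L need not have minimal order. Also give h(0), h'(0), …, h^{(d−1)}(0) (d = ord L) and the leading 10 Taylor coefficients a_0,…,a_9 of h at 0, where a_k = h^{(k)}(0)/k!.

f: a_k = 0, -2, 0, 4/3, 0, -4/15, 0, 8/315, 0, -4/2835, …
g: a_k = 0, 8, -8, 32/3, -16, 128/5, -128/3, 512/7, -128, 2048/9, …
Weyl lclm of L_f,L_g ⇒ L₀ (ord ≤ 4).
h=∫₀ˣh₀: take L = L₀·Dx.
L = (56 + 32·x + 32·x^2)·Dx^2 + (12 + 40·x + 48·x^2 + 32·x^3)·Dx^3 + (14 + 8·x + 8·x^2)·Dx^4 + (3 + 10·x + 12·x^2 + 8·x^3)·Dx^5  (order 5).
h: a_k = 0, 0, 3, -8/3, 3, -16/5, 38/9, -128/21, 2881/315, -128/9, …
ICs: h(0) = 0, h′(0) = 0, h′′(0) = 6, h′′′(0) = -16, h′′′′(0) = 72.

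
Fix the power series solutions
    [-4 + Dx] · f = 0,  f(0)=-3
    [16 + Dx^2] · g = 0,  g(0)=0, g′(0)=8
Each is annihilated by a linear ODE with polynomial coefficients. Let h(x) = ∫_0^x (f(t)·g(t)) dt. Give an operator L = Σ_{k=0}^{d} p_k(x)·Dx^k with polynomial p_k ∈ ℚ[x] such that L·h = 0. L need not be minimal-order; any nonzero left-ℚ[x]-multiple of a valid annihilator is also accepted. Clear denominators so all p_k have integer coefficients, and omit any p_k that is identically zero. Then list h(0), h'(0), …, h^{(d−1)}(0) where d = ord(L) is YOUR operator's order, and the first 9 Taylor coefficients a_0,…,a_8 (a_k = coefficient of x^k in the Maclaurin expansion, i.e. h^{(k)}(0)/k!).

L = 32·Dx - 8·Dx^2 + Dx^3  (order 3).
h: a_k = 0, 0, -12, -32, -32, 0, 512/15, 4096/105, 2048/105, …
ICs: h(0) = 0, h′(0) = 0, h′′(0) = -24.

f: a_k = -3, -12, -24, -32, -32, -128/5, -256/15, -1024/105, -512/105, …
g: a_k = 0, 8, 0, -64/3, 0, 256/15, 0, -2048/315, 0, …
L₀ := L_f ⊗_s L_g (sym. prod.), ord ≤ 2.
∫: right-multiply L₀ by Dx.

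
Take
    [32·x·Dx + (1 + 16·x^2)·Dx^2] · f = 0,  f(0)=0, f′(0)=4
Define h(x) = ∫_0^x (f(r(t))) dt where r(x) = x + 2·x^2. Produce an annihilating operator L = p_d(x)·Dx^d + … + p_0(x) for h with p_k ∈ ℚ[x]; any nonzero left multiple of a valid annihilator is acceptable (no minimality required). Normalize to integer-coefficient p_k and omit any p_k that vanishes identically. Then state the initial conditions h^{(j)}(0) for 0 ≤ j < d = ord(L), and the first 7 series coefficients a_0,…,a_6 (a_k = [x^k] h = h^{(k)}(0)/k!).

L = (-4 + 32·x + 256·x^2 + 768·x^3 + 768·x^4)·Dx^2 + (1 + 4·x + 16·x^2 + 128·x^3 + 320·x^4 + 256·x^5)·Dx^3  (order 3).
h: a_k = 0, 0, 2, 8/3, -16/3, -128/5, -128/15, …
ICs: h(0) = 0, h′(0) = 0, h′′(0) = 4.

f: a_k = 0, 4, 0, -64/3, 0, 1024/5, 0, …
h₀=f(r): pull back L_f along r ⇒ L₀.
Integrate: L := L₀·Dx.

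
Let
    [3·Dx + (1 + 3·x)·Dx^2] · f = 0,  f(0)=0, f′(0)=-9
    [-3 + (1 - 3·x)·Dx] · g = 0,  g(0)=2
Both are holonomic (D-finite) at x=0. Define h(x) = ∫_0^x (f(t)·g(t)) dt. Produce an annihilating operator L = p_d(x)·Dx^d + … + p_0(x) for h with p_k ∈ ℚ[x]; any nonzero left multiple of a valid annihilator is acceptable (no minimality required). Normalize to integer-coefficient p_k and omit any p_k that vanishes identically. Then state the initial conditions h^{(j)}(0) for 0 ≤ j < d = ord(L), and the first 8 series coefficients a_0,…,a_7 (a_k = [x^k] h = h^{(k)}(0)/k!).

L = 9·Dx + (3 + 27·x)·Dx^2 + (-1 + 9·x^2)·Dx^3  (order 3).
h: a_k = 0, 0, -9, -9, -135/4, -567/10, -3807/20, -26973/70, …
ICs: h(0) = 0, h′(0) = 0, h′′(0) = -18.

f: a_k = 0, -9, 27/2, -27, 243/4, -729/5, 729/2, -6561/7, …
g: a_k = 2, 6, 18, 54, 162, 486, 1458, 4374, …
L₀ := L_f ⊗_s L_g (sym. prod.), ord ≤ 2.
h=∫h₀ ⇒ L = L₀·Dx.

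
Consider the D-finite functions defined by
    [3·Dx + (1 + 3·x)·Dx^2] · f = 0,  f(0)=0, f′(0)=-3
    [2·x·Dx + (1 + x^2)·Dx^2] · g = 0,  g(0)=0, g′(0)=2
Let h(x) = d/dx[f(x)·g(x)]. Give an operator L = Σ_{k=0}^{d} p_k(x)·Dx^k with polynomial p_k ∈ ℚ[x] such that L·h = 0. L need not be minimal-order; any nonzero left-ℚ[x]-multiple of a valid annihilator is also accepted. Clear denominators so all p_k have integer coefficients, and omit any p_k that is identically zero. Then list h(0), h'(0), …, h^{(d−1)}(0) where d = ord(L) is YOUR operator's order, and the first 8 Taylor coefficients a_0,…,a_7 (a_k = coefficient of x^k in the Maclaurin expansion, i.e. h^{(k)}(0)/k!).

L = (264 + 1260·x + 1008·x^2 + 3420·x^3 + 3240·x^4 + 4212·x^5 + 324·x^7) + (178 + 660·x + 3828·x^2 + 7308·x^3 + 12960·x^4 + 10044·x^5 + 11340·x^6 + 324·x^7 + 1134·x^8)·Dx + (132 + 608·x + 1728·x^2 + 4568·x^3 + 6456·x^4 + 8856·x^5 + 5184·x^6 + 5544·x^7 + 324·x^8 + 648·x^9)·Dx^2 + (13 + 102·x + 341·x^2 + 744·x^3 + 1138·x^4 + 1236·x^5 + 1386·x^6 + 648·x^7 + 657·x^8 + 54·x^9 + 81·x^10)·Dx^3  (order 3).
h: a_k = 0, -12, 27, -64, 375/2, -2772/5, 16191/10, -23808/5, …
ICs: h(0) = 0, h′(0) = -12, h′′(0) = 54.

f: a_k = 0, -3, 9/2, -9, 81/4, -243/5, 243/2, -2187/7, …
g: a_k = 0, 2, 0, -2/3, 0, 2/5, 0, -2/7, …
Product ⇒ symmetric product L₀, ord ≤ 4.
Differentiate: ansatz ord ≤ ord L₀ ⇒ L.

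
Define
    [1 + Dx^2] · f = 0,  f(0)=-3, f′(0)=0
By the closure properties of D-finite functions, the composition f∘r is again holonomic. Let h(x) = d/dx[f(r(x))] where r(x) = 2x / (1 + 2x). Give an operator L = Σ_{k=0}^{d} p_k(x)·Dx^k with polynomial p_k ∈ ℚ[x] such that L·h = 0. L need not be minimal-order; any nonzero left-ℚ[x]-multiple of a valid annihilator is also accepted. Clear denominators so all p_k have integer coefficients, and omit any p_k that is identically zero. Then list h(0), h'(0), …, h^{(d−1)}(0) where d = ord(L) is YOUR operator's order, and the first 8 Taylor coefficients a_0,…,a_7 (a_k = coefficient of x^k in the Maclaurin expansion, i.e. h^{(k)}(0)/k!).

f: a_k = -3, 0, 3/2, 0, -1/8, 0, 1/240, 0, …
f∘r: x↦r, Dx↦Dx/r' in L_f ⇒ L₀.
h₀' ⇒ L via d/dx closure of L₀.
L = (28 + 96·x + 96·x^2) + (12 + 72·x + 144·x^2 + 96·x^3)·Dx + (1 + 8·x + 24·x^2 + 32·x^3 + 16·x^4)·Dx^2  (order 2).
h: a_k = 0, 12, -72, 280, -880, 12008/5, -29232/5, 267184/21, …
ICs: h(0) = 0, h′(0) = 12.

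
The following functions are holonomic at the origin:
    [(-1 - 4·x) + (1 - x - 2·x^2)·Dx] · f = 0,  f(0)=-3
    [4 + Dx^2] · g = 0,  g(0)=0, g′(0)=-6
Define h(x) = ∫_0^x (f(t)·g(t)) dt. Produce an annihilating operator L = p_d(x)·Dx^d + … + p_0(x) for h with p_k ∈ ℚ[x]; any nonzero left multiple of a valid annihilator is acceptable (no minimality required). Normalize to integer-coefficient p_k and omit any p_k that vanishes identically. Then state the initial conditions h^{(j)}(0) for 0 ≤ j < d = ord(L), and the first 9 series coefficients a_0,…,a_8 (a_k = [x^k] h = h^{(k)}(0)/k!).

f: a_k = -3, -3, -9, -15, -33, -63, -129, -255, -513, …
g: a_k = 0, -6, 0, 4, 0, -4/5, 0, 8/105, 0, …
f·g: L₀ = L_f ⊗_s L_g, ord ≤ 1·2.
h=∫₀ˣh₀: take L = L₀·Dx.
L = (4·x + 8·x^2)·Dx + (2 + 8·x)·Dx^2 + (-1 + x + 2·x^2)·Dx^3  (order 3).
h: a_k = 0, 0, 9, 6, 21/2, 78/5, 137/5, 1602/35, 11357/140, …
ICs: h(0) = 0, h′(0) = 0, h′′(0) = 18.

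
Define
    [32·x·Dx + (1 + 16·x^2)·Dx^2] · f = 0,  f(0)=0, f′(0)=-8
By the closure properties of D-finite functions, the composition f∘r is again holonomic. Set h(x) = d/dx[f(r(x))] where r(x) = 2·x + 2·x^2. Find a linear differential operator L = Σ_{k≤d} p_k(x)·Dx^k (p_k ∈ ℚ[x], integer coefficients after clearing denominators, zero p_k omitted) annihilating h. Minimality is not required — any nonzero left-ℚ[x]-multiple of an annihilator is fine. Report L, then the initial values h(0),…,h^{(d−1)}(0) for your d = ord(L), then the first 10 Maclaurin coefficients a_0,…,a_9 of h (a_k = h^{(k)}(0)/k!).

f: a_k = 0, -8, 0, 128/3, 0, -2048/5, 0, 32768/7, 0, -524288/9, …
Change of var in L_f (x↦r) gives L₀.
h=h₀': d/dx-closure on L₀ ⇒ L.
L = (-2 + 128·x + 512·x^2 + 768·x^3 + 384·x^4) + (1 + 2·x + 64·x^2 + 256·x^3 + 320·x^4 + 128·x^5)·Dx  (order 1).
h: a_k = -16, -32, 1024, 4096, -60416, -391168, 3276800, 32505856, -155779072, -2474770432, …
ICs: h(0) = -16.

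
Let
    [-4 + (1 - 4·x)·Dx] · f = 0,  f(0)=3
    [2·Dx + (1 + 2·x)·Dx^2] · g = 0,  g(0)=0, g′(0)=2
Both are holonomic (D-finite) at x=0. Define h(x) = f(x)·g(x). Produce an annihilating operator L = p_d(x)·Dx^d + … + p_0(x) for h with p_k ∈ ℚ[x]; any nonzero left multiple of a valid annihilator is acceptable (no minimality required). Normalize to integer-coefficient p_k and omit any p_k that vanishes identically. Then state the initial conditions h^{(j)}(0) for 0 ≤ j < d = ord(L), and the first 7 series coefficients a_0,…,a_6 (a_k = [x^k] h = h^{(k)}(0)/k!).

L = 8 + (6 + 24·x)·Dx + (-1 + 2·x + 8·x^2)·Dx^2  (order 2).
h: a_k = 0, 6, 18, 80, 308, 6256/5, 24864/5, …
ICs: h(0) = 0, h′(0) = 6.

f: a_k = 3, 12, 48, 192, 768, 3072, 12288, …
g: a_k = 0, 2, -2, 8/3, -4, 32/5, -32/3, …
f·g: L₀ = L_f ⊗_s L_g, ord ≤ 1·2.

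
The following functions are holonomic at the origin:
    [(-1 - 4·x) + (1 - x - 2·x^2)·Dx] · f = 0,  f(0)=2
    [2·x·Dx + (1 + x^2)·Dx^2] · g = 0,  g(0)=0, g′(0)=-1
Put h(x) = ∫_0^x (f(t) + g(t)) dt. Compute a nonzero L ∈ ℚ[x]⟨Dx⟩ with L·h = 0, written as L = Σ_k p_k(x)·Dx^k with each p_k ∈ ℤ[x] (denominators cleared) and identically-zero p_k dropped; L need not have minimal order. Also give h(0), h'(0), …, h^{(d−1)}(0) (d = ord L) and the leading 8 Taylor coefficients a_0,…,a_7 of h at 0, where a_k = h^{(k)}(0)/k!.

f: a_k = 2, 2, 6, 10, 22, 42, 86, 170, …
g: a_k = 0, -1, 0, 1/3, 0, -1/5, 0, 1/7, …
Weyl lclm of L_f,L_g ⇒ L₀ (ord ≤ 3).
Integrate: L := L₀·Dx.
L = (-6 + 24·x + 162·x^2 + 240·x^3 + 384·x^4 + 48·x^6)·Dx^2 + (16 + 74·x + 88·x^2 + 226·x^3 + 212·x^4 + 304·x^5 + 12·x^6 + 48·x^7)·Dx^3 + (-3 - 4·x - 8·x^2 + 28·x^3 + 27·x^4 + 36·x^5 + 40·x^6 + 4·x^7 + 8·x^8)·Dx^4  (order 4).
h: a_k = 0, 2, 1/2, 2, 31/12, 22/5, 209/30, 86/7, …
ICs: h(0) = 0, h′(0) = 2, h′′(0) = 1, h′′′(0) = 12.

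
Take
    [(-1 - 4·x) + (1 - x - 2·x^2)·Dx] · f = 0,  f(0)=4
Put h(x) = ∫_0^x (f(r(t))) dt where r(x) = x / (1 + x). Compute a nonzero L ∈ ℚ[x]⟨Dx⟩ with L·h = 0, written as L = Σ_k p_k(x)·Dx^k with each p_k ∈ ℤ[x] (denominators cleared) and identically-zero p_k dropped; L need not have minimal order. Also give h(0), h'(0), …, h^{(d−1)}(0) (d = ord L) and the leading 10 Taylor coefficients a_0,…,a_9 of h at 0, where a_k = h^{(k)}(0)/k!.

L = (1 + 5·x)·Dx + (-1 - 2·x + x^2 + 2·x^3)·Dx^2  (order 2).
h: a_k = 0, 4, 2, 8/3, 0, 16/5, -8/3, 48/7, -10, 176/9, …
ICs: h(0) = 0, h′(0) = 4.

f: a_k = 4, 4, 12, 20, 44, 84, 172, 340, 684, 1364, …
h₀=f(r): pull back L_f along r ⇒ L₀.
h=∫h₀ ⇒ L = L₀·Dx.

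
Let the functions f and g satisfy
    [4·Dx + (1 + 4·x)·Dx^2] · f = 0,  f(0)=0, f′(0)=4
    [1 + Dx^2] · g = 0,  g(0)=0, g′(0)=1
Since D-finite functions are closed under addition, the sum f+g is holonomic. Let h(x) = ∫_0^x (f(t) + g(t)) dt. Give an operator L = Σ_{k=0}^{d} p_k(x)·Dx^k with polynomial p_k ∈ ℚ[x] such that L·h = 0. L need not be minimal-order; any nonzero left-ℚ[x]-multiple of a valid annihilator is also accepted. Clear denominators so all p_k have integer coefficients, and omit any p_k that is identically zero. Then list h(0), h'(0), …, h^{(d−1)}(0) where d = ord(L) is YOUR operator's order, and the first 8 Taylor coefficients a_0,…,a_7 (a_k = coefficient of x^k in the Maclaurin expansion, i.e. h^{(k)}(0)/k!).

f: a_k = 0, 4, -8, 64/3, -64, 1024/5, -2048/3, 16384/7, …
g: a_k = 0, 1, 0, -1/6, 0, 1/120, 0, -1/5040, …
Sum ⇒ L₀ = lclm(L_f,L_g) in ℚ(x)⟨Dx⟩.
∫: right-multiply L₀ by Dx.
L = (388 + 32·x + 64·x^2)·Dx^2 + (33 + 140·x + 48·x^2 + 64·x^3)·Dx^3 + (388 + 32·x + 64·x^2)·Dx^4 + (33 + 140·x + 48·x^2 + 64·x^3)·Dx^5  (order 5).
h: a_k = 0, 0, 5/2, -8/3, 127/24, -64/5, 24577/720, -2048/21, …
ICs: h(0) = 0, h′(0) = 0, h′′(0) = 5, h′′′(0) = -16, h′′′′(0) = 127.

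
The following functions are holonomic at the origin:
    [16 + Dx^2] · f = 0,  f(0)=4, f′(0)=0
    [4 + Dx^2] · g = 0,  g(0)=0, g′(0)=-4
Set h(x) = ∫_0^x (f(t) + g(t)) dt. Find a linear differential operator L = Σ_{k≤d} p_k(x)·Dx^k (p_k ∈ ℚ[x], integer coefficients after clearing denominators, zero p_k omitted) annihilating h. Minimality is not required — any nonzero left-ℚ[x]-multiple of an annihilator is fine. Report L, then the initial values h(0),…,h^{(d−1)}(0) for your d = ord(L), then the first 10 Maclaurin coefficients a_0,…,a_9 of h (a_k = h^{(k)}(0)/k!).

L = 64·Dx + 20·Dx^3 + Dx^5  (order 5).
h: a_k = 0, 4, -2, -32/3, 2/3, 128/15, -4/45, -1024/315, 2/315, 2048/2835, …
ICs: h(0) = 0, h′(0) = 4, h′′(0) = -4, h′′′(0) = -64, h′′′′(0) = 16.

f: a_k = 4, 0, -32, 0, 128/3, 0, -1024/45, 0, 2048/315, 0, …
g: a_k = 0, -4, 0, 8/3, 0, -8/15, 0, 16/315, 0, -8/2835, …
h₀=f+g: left-lcm gives L₀, ord ≤ 4.
∫: right-multiply L₀ by Dx.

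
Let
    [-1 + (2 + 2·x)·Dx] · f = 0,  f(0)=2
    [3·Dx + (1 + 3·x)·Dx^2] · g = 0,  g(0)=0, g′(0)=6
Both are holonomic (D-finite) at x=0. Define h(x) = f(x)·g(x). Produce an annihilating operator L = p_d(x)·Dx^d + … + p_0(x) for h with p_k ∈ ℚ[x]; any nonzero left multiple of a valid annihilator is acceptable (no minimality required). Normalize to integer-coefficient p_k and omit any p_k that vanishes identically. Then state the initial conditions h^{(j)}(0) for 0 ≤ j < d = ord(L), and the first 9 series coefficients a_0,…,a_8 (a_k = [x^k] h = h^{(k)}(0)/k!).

f: a_k = 2, 1, -1/4, 1/8, -5/64, 7/128, -21/512, 33/1024, -429/16384, …
g: a_k = 0, 6, -9, 18, -81/2, 486/5, -243, 4374/7, -6561/4, …
L₀ := L_f ⊗_s L_g (sym. prod.), ord ≤ 2.
L = (-3 + 3·x) + (8 + 8·x)·Dx + (4 + 20·x + 28·x^2 + 12·x^3)·Dx^2  (order 2).
h: a_k = 0, 12, -12, 51/2, -60, 23649/160, -60063/160, 8737857/8960, -11549583/4480, …
ICs: h(0) = 0, h′(0) = 12.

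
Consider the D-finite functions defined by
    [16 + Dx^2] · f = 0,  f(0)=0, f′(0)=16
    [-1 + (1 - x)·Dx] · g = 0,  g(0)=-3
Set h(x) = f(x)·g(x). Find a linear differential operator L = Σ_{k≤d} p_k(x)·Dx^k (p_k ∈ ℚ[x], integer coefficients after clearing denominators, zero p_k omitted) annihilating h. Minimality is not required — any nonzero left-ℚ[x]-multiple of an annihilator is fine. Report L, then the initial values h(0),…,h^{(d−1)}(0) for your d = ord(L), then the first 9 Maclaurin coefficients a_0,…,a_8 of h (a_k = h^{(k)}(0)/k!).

f: a_k = 0, 16, 0, -128/3, 0, 512/15, 0, -4096/315, 0, …
g: a_k = -3, -3, -3, -3, -3, -3, -3, -3, -3, …
L₀ := L_f ⊗_s L_g (sym. prod.), ord ≤ 2.
L = (-16 + 16·x) + 2·Dx + (-1 + x)·Dx^2  (order 2).
h: a_k = 0, -48, -48, 80, 80, -112/5, -112/5, 1744/105, 1744/105, …
ICs: h(0) = 0, h′(0) = -48.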